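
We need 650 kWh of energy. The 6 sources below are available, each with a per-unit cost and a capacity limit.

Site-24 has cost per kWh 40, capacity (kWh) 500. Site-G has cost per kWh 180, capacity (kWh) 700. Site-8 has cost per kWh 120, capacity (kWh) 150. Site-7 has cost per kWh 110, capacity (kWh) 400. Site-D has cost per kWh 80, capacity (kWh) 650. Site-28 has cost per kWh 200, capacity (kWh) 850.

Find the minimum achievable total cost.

32000

Fill from the cheapest source first.
Site-24 at 40: take all 500 kWh → 150 still needed.
Site-D at 80: take 150 of its 650 → requirement met.
Site-7, Site-8, Site-G, Site-28: unused.
Cost = 500×40 + 150×80 = 32000.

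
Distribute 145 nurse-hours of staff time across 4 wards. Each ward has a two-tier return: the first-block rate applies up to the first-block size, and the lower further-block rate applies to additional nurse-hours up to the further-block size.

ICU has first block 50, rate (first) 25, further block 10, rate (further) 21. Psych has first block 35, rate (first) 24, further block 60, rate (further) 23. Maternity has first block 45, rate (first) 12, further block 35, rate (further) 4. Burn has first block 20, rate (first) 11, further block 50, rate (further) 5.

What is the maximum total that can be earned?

Rank every tier by rate: ICU/first 25 > Psych/first 24 > Psych/second 23 > ICU/second 21 > Maternity/first 12 > Burn/first 11 > Burn/second 5 > Maternity/second 4.
Fill ICU first block (50 at 25) ; 95 left.
Psych/first (24): +35 ; 60 left.
Fill Psych second block (60 at 23) ; 0 left.
Total = 25×50 + 24×35 + 23×60 = 3470.

3470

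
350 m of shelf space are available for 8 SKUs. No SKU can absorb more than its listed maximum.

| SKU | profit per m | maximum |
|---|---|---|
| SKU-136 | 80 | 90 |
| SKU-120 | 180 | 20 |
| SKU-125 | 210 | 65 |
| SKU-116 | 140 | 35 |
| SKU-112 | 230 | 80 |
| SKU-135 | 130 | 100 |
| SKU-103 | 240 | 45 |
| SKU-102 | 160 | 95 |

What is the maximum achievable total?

Rank by profit per m: SKU-103 240 > SKU-112 230 > SKU-125 210 > SKU-120 180 > SKU-102 160 > SKU-116 140 > SKU-135 130 > SKU-136 80.
SKU-103 takes 45 to reach its cap of 45 — 305 left.
SKU-112 takes 80 to reach its cap of 80 — 225 left.
SKU-125 takes 65 to reach its cap of 65 — 160 left.
SKU-120: +20 to 20 (cap) — 140 left.
Give SKU-102 95 to hit its cap of 95 — 45 left.
SKU-116 takes 35 to reach its cap of 35 — 10 left.
Only 10 left; SKU-135 takes them to reach 10.
Total = 180×20 + 210×65 + 140×35 + 230×80 + 130×10 + 240×45 + 160×95 = 67850.

67850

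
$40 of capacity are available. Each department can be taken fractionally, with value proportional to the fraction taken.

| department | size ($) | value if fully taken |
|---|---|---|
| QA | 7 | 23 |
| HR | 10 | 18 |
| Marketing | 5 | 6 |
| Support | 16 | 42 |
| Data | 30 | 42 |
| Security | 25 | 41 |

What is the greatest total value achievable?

94.48

Rank by value-to-size ratio: QA 23/7≈3.29, Support 42/16≈2.62, HR 18/10≈1.8, Security 41/25≈1.64, Data 42/30≈1.4, Marketing 6/5≈1.2.
Take all of QA (7 $, value 23) — 33 $ left.
All 16 $ of Support fit (value 42) — 17 remain.
All 10 $ of HR fit (value 18) — 7 remain.
7 $ left: a 7/25 share of Security gives 41×7/25 = 11.48.
Total value = 94.48.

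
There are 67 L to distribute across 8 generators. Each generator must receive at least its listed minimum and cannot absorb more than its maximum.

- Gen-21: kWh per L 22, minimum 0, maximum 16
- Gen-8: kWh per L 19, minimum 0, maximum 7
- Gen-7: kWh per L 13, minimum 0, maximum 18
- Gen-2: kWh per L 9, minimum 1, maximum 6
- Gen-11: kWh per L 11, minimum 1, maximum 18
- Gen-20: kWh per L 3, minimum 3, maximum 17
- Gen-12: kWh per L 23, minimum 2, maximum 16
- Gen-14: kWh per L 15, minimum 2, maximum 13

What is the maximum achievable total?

1207

Meeting every minimum uses 0+0+0+1+1+3+2+2 = 9 L, leaving 58.
Rank by kWh per L: Gen-12 23 > Gen-21 22 > Gen-8 19 > Gen-14 15 > Gen-7 13 > Gen-11 11 > Gen-2 9 > Gen-20 3.
Gen-12: +14 to 16 (cap) ; 44 left.
Gen-21: +16 to 16 (cap) ; 28 left.
Gen-8: +7 to 7 (cap) ; 21 left.
Gen-14 takes 11 more to reach its cap of 13 ; 10 left.
Only 10 left; Gen-7 takes them to reach 10.
Total = 22×16 + 19×7 + 13×10 + 9×1 + 11×1 + 3×3 + 23×16 + 15×13 = 1207.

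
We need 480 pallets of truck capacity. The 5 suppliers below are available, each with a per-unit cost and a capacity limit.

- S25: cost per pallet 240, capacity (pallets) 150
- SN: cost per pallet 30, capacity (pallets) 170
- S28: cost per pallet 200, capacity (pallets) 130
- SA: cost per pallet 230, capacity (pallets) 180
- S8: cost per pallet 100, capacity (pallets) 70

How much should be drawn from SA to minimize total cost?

110

Fill from the cheapest supplier first.
Take 170 from SN at 30 ; need 310 more.
Take 70 from S8 at 100 ; need 240 more.
S28 (200): use full 130 ; 110 pallets to go.
SA at 230: take 110 of its 180 ; requirement met.
S25: unused.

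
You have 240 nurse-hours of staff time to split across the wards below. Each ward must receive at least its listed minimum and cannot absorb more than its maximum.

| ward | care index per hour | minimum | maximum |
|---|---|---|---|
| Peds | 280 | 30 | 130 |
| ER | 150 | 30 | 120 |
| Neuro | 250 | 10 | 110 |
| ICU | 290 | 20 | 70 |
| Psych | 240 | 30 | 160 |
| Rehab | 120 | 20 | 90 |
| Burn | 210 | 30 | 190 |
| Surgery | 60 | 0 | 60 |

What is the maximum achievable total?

57200

Meeting every minimum uses 30+30+10+20+30+20+30+0 = 170 nurse-hours, leaving 70.
Rank by care index per hour: ICU 290 > Peds 280 > Neuro 250 > Psych 240 > Burn 210 > ER 150 > Rehab 120 > Surgery 60.
Give ICU 50 more to hit its cap of 70 — 20 left.
Peds has room for 100 more but only 20 remain, so it gets 50.
Total = 280×50 + 150×30 + 250×10 + 290×70 + 240×30 + 120×20 + 210×30 = 57200.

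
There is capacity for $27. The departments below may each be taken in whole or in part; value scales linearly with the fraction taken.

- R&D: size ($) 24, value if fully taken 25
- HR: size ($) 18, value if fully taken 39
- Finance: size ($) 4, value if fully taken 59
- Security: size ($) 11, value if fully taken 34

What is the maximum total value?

Rank by value-to-size ratio: Finance 59/4≈14.8, Security 34/11≈3.09, HR 39/18≈2.17, R&D 25/24≈1.04.
Finance: take in full, 4 $ for value 59 — 23 left.
Take all of Security (11 $, value 34) — 12 $ left.
12 $ left: a 12/18 share of HR gives 39×12/18 = 26.
Total value = 119.

119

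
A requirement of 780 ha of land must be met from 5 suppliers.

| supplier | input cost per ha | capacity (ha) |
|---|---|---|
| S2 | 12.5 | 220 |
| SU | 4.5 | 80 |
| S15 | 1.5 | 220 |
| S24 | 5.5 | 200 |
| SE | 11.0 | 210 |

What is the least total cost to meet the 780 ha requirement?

Fill from the cheapest supplier first.
Take 220 from S15 at 1.5 → need 560 more.
SU at 4.5: take all 80 ha → 480 still needed.
S24 at 5.5: take all 200 ha → 280 still needed.
Take 210 from SE at 11.0 → need 70 more.
Take 70 from S2 at 12.5 to finish.
Cost = 220×1.5 + 80×4.5 + 200×5.5 + 210×11.0 + 70×12.5 = 4975.

4975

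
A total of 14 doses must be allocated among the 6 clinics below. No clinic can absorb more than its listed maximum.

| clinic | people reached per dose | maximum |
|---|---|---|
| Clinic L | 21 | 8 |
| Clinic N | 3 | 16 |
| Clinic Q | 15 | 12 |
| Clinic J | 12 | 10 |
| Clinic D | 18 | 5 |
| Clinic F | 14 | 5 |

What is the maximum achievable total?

273

Rank by people reached per dose: Clinic L 21 > Clinic D 18 > Clinic Q 15 > Clinic F 14 > Clinic J 12 > Clinic N 3.
Give Clinic L 8 to hit its cap of 8 — 6 left.
Clinic D: +5 to 5 (cap) — 1 left.
Only 1 left; Clinic Q takes them to reach 1.
Total = 21×8 + 15×1 + 18×5 = 273.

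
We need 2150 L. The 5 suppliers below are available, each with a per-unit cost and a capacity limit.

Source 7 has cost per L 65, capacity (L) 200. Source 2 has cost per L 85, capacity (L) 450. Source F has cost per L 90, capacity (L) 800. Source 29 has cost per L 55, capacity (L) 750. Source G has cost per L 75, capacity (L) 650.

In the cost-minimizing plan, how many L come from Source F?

100

Use suppliers in increasing cost order.
Take 750 from Source 29 at 55 → need 1400 more.
Take 200 from Source 7 at 65 → need 1200 more.
Source G (75): use full 650 → 550 L to go.
Source 2 (85): use full 450 → 100 L to go.
Take 100 from Source F at 90 to finish.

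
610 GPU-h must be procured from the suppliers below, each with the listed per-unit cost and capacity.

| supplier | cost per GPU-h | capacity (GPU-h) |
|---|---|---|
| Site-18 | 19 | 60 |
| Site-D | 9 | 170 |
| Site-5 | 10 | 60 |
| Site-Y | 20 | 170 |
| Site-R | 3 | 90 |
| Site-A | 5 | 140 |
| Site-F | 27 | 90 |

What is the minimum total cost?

Fill from the cheapest supplier first.
Site-R (3): use full 90 → 520 GPU-h to go.
Take 140 from Site-A at 5 → need 380 more.
Site-D at 9: take all 170 GPU-h → 210 still needed.
Site-5 (10): use full 60 → 150 GPU-h to go.
Site-18 at 19: take all 60 GPU-h → 90 still needed.
Site-Y at 20: take 90 of its 170 → requirement met.
Site-F: unused.
Cost = 90×3 + 140×5 + 170×9 + 60×10 + 60×19 + 90×20 = 6040.

6040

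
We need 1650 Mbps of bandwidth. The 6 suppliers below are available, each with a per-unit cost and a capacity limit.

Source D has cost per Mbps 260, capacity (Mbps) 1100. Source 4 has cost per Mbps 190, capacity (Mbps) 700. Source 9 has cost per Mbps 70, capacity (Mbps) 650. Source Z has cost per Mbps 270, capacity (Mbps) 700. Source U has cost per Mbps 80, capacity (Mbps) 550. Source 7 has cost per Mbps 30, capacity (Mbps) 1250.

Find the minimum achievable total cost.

65500

Use suppliers in increasing cost order.
Source 7 at 30: take all 1250 Mbps — 400 still needed.
Take 400 from Source 9 at 70 to finish.
Source U, Source 4, Source D, Source Z: unused.
Cost = 1250×30 + 400×70 = 65500.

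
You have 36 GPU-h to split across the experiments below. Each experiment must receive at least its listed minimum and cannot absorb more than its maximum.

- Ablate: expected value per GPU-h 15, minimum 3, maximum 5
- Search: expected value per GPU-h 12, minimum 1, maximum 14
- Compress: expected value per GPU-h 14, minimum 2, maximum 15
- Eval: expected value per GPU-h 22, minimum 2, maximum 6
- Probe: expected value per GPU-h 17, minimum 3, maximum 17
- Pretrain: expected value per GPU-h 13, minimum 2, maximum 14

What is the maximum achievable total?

Meeting every minimum uses 3+1+2+2+3+2 = 13 GPU-h, leaving 23.
Rank by expected value per GPU-h: Eval 22 > Probe 17 > Ablate 15 > Compress 14 > Pretrain 13 > Search 12.
Give Eval 4 more to hit its cap of 6 → 19 left.
Probe takes 14 more to reach its cap of 17 → 5 left.
Give Ablate 2 more to hit its cap of 5 → 3 left.
Compress: +3 (room for 13) → 5. Pool exhausted.
Total = 15×5 + 12×1 + 14×5 + 22×6 + 17×17 + 13×2 = 604.

604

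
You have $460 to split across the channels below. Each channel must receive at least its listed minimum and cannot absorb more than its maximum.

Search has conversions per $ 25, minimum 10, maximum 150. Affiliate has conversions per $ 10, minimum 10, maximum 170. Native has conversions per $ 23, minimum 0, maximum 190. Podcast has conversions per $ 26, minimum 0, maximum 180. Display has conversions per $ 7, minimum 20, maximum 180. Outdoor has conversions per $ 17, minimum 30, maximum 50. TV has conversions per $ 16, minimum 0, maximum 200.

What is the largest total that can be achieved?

Meeting every minimum uses 10+10+0+0+20+30+0 = 70 $, leaving 390.
Highest conversions per $ first: Podcast 26 > Search 25 > Native 23 > Outdoor 17 > TV 16 > Affiliate 10 > Display 7.
Podcast takes 180 more to reach its cap of 180 ; 210 left.
Give Search 140 more to hit its cap of 150 ; 70 left.
Only 70 left; Native takes them to reach 70.
Total = 25×150 + 10×10 + 23×70 + 26×180 + 7×20 + 17×30 = 10790.

10790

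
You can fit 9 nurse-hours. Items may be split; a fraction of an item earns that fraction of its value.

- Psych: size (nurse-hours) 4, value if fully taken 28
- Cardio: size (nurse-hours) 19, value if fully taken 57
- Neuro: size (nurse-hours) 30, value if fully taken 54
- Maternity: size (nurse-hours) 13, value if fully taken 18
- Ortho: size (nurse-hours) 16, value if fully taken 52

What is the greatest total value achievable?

44.25

Rank by value-to-size ratio: Psych 28/4≈7, Ortho 52/16≈3.25, Cardio 57/19≈3, Neuro 54/30≈1.8, Maternity 18/13≈1.38.
All 4 nurse-hours of Psych fit (value 28) → 5 remain.
5 nurse-hours left: a 5/16 share of Ortho gives 52×5/16 = 16.25.
Total value = 44.25.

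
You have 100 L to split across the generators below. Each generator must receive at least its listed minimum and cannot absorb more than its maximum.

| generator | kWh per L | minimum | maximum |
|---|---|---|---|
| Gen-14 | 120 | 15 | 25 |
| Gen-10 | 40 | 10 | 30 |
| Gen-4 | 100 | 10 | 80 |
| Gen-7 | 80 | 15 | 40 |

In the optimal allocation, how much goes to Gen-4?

Meeting every minimum uses 15+10+10+15 = 50 L, leaving 50.
Rank by kWh per L: Gen-14 120 > Gen-4 100 > Gen-7 80 > Gen-10 40.
Gen-14 takes 10 more to reach its cap of 25 → 40 left.
Only 40 left; Gen-4 takes them to reach 50.

50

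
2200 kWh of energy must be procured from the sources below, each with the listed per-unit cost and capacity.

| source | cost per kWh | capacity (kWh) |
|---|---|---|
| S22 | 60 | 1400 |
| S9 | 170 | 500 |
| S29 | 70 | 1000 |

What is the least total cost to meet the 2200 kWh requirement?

140000

Use sources in increasing cost order.
S22 at 60: take all 1400 kWh → 800 still needed.
S29 (70): take the remaining 800 → done.
S9: unused.
Cost = 1400×60 + 800×70 = 140000.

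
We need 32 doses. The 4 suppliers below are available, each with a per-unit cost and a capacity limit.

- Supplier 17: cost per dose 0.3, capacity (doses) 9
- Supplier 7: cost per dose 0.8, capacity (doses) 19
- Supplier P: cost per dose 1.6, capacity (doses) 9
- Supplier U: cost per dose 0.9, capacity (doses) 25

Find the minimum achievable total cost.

21.5

Fill from the cheapest supplier first.
Supplier 17 (0.3): use full 9 — 23 doses to go.
Take 19 from Supplier 7 at 0.8 — need 4 more.
Supplier U (0.9): take the remaining 4 — done.
Supplier P: unused.
Cost = 9×0.3 + 19×0.8 + 4×0.9 = 21.5.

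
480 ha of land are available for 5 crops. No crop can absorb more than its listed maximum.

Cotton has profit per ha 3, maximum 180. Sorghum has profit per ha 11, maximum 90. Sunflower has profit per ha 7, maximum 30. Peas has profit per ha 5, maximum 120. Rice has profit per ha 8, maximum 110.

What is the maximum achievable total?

3070

Order the crops by profit per ha: Sorghum 11 > Rice 8 > Sunflower 7 > Peas 5 > Cotton 3.
Give Sorghum 90 to hit its cap of 90 ; 390 left.
Rice takes 110 to reach its cap of 110 ; 280 left.
Sunflower takes 30 to reach its cap of 30 ; 250 left.
Peas: +120 to 120 (cap) ; 130 left.
Cotton: +130 (room for 180) → 130. Pool exhausted.
Total = 3×130 + 11×90 + 7×30 + 5×120 + 8×110 = 3070.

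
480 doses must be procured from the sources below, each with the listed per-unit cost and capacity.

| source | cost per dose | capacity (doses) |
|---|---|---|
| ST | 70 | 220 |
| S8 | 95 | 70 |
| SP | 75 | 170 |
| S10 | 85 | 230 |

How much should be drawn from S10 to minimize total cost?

90

Use sources in increasing cost order.
ST at 70: take all 220 doses — 260 still needed.
Take 170 from SP at 75 — need 90 more.
Take 90 from S10 at 85 to finish.
S8: unused.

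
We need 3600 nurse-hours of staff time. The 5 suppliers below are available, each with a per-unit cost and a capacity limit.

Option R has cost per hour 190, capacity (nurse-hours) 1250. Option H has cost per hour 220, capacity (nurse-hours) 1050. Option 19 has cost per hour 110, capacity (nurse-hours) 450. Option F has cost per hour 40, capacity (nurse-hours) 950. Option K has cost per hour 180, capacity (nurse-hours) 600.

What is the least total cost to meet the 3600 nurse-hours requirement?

510000

Use suppliers in increasing cost order.
Option F at 40: take all 950 nurse-hours ; 2650 still needed.
Take 450 from Option 19 at 110 ; need 2200 more.
Take 600 from Option K at 180 ; need 1600 more.
Take 1250 from Option R at 190 ; need 350 more.
Take 350 from Option H at 220 to finish.
Cost = 950×40 + 450×110 + 600×180 + 1250×190 + 350×220 = 510000.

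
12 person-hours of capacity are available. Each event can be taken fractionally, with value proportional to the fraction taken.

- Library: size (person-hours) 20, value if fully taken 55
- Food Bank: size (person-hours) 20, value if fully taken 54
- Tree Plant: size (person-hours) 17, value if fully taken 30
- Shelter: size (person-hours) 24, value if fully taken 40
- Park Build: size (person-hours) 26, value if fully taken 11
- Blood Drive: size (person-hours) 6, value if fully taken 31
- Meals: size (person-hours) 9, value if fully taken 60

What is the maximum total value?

75.5

Best value per unit of size first: Meals 60/9≈6.67, Blood Drive 31/6≈5.17, Library 55/20≈2.75, Food Bank 54/20≈2.7, Tree Plant 30/17≈1.76, Shelter 40/24≈1.67, Park Build 11/26≈0.423.
Meals: take in full, 9 person-hours for value 60 → 3 left.
Fill the last 3 person-hours with part of Blood Drive: 3/6 of it earns 15.5.
Total value = 75.5.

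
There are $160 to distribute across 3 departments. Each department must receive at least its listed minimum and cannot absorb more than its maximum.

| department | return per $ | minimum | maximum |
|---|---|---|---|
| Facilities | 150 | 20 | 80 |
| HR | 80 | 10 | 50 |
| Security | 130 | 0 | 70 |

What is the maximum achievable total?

21900

Meeting every minimum uses 20+10+0 = 30 $, leaving 130.
Highest return per $ first: Facilities 150 > Security 130 > HR 80.
Give Facilities 60 more to hit its cap of 80 ; 70 left.
Security: +70 to 70 (cap) ; 0 left.
Total = 150×80 + 80×10 + 130×70 = 21900.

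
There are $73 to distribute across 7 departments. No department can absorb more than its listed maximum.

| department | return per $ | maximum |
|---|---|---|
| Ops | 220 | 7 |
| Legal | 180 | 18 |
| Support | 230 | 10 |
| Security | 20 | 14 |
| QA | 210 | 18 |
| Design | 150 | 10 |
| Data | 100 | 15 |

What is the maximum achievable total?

Order the departments by return per $: Support 230 > Ops 220 > QA 210 > Legal 180 > Design 150 > Data 100 > Security 20.
Give Support 10 to hit its cap of 10 — 63 left.
Give Ops 7 to hit its cap of 7 — 56 left.
Give QA 18 to hit its cap of 18 — 38 left.
Legal takes 18 to reach its cap of 18 — 20 left.
Give Design 10 to hit its cap of 10 — 10 left.
Data has room for 15 but only 10 remain, so it gets 10.
Total = 220×7 + 180×18 + 230×10 + 210×18 + 150×10 + 100×10 = 13360.

13360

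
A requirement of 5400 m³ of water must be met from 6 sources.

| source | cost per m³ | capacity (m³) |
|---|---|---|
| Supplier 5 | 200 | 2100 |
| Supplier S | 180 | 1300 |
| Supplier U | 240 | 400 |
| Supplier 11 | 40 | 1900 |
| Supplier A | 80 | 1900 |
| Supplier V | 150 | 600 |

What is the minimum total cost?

498000

Fill from the cheapest source first.
Supplier 11 at 40: take all 1900 m³ ; 3500 still needed.
Take 1900 from Supplier A at 80 ; need 1600 more.
Supplier V at 150: take all 600 m³ ; 1000 still needed.
Supplier S at 180: take 1000 of its 1300 ; requirement met.
Supplier 5, Supplier U: unused.
Cost = 1900×40 + 1900×80 + 600×150 + 1000×180 = 498000.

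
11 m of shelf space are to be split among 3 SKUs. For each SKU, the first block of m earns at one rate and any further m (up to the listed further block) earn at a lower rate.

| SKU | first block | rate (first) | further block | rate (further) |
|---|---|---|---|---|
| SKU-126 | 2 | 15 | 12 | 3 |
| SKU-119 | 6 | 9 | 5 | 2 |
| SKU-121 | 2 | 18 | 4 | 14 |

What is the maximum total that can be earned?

Order all 6 blocks by rate: SKU-121/tier1 18 > SKU-126/tier1 15 > SKU-121/tier2 14 > SKU-119/tier1 9 > SKU-126/tier2 3 > SKU-119/tier2 2.
SKU-121 tier1 at 18: fill all 2 → 9 left.
SKU-126/tier1 (15): +2 → 7 left.
SKU-121 tier2 at 14: fill all 4 → 3 left.
3 remain; put them into SKU-119 tier1 at 9.
Total = 18×2 + 15×2 + 14×4 + 9×3 = 149.

149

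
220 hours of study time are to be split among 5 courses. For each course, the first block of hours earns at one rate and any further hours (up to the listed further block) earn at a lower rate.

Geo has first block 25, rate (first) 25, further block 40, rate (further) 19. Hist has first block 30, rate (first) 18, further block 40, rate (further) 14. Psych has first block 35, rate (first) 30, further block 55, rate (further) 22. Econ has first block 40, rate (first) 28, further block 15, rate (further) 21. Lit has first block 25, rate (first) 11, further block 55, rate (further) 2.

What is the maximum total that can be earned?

Order all 10 blocks by rate: Psych/first 30 > Econ/first 28 > Geo/first 25 > Psych/second 22 > Econ/second 21 > Geo/second 19 > Hist/first 18 > Hist/second 14 > Lit/first 11 > Lit/second 2.
Fill Psych first block (35 at 30) → 185 left.
Fill Econ first block (40 at 28) → 145 left.
Geo/first (25): +25 → 120 left.
Psych/second (22): +55 → 65 left.
Fill Econ second block (15 at 21) → 50 left.
Geo second at 19: fill all 40 → 10 left.
10 remain; put them into Hist first at 18.
Total = 30×35 + 28×40 + 25×25 + 22×55 + 21×15 + 19×40 + 18×10 = 5260.

5260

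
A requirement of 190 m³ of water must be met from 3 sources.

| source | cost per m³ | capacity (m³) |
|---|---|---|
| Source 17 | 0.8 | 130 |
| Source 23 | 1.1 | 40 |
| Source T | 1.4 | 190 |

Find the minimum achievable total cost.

176

Cheapest first:
Source 17 at 0.8: take all 130 m³ — 60 still needed.
Take 40 from Source 23 at 1.1 — need 20 more.
Source T at 1.4: take 20 of its 190 — requirement met.
Cost = 130×0.8 + 40×1.1 + 20×1.4 = 176.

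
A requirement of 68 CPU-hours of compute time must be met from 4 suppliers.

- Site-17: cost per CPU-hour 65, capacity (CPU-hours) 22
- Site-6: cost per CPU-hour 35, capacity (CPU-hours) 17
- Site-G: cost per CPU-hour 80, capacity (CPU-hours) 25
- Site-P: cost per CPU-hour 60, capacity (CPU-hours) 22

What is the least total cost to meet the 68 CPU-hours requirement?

3905

Cheapest first:
Site-6 at 35: take all 17 CPU-hours ; 51 still needed.
Site-P (60): use full 22 ; 29 CPU-hours to go.
Take 22 from Site-17 at 65 ; need 7 more.
Site-G at 80: take 7 of its 25 ; requirement met.
Cost = 17×35 + 22×60 + 22×65 + 7×80 = 3905.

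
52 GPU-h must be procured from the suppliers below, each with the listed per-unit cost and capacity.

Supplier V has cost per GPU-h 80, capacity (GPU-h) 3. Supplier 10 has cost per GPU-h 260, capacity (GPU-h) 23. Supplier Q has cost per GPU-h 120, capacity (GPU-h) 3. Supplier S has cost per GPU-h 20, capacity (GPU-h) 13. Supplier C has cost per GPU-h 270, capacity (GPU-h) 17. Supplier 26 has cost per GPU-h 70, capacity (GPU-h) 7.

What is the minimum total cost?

8140

Fill from the cheapest supplier first.
Take 13 from Supplier S at 20 — need 39 more.
Supplier 26 at 70: take all 7 GPU-h — 32 still needed.
Supplier V (80): use full 3 — 29 GPU-h to go.
Take 3 from Supplier Q at 120 — need 26 more.
Supplier 10 (260): use full 23 — 3 GPU-h to go.
Supplier C (270): take the remaining 3 — done.
Cost = 13×20 + 7×70 + 3×80 + 3×120 + 23×260 + 3×270 = 8140.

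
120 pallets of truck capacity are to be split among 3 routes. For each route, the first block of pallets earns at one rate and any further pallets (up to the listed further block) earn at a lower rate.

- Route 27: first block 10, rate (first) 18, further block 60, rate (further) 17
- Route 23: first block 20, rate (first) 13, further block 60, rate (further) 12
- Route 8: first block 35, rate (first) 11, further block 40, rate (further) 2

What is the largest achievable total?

1820

Treat each block as its own option and order by rate: Route 27/T1 18 > Route 27/T2 17 > Route 23/T1 13 > Route 23/T2 12 > Route 8/T1 11 > Route 8/T2 2.
Fill Route 27 T1 block (10 at 18) — 110 left.
Route 27 T2 at 17: fill all 60 — 50 left.
Fill Route 23 T1 block (20 at 13) — 30 left.
Route 23/T2: +30 of 60 at 12; pool empty.
Total = 18×10 + 17×60 + 13×20 + 12×30 = 1820.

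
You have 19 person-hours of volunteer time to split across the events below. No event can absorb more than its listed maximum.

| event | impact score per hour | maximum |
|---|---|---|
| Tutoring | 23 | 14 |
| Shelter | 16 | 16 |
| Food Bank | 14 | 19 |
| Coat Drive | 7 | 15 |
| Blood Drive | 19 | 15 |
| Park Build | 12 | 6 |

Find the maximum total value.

417

Highest impact score per hour first: Tutoring 23 > Blood Drive 19 > Shelter 16 > Food Bank 14 > Park Build 12 > Coat Drive 7.
Tutoring: +14 to 14 (cap) ; 5 left.
Blood Drive has room for 15 but only 5 remain, so it gets 5.
Total = 23×14 + 19×5 = 417.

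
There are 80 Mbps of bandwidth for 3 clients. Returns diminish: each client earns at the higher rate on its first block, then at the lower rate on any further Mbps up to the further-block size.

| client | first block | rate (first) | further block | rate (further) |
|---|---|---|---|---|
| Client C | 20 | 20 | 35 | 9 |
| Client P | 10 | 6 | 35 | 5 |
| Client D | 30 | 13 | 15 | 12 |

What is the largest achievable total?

1105

Treat each block as its own option and order by rate: Client C/T1 20 > Client D/T1 13 > Client D/T2 12 > Client C/T2 9 > Client P/T1 6 > Client P/T2 5.
Client C T1 at 20: fill all 20 → 60 left.
Fill Client D T1 block (30 at 13) → 30 left.
Client D/T2 (12): +15 → 15 left.
15 remain; put them into Client C T2 at 9.
Total = 20×20 + 13×30 + 12×15 + 9×15 = 1105.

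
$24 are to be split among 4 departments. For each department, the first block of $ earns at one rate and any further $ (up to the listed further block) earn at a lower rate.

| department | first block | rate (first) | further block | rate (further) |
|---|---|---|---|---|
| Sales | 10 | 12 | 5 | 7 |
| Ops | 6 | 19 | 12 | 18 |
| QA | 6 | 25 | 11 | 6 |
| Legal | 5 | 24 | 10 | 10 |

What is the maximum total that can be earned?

510

Treat each block as its own option and order by rate: QA/tier1 25 > Legal/tier1 24 > Ops/tier1 19 > Ops/tier2 18 > Sales/tier1 12 > Legal/tier2 10 > Sales/tier2 7 > QA/tier2 6.
QA tier1 at 25: fill all 6 — 18 left.
Fill Legal tier1 block (5 at 24) — 13 left.
Ops/tier1 (19): +6 — 7 left.
7 remain; put them into Ops tier2 at 18.
Total = 25×6 + 24×5 + 19×6 + 18×7 = 510.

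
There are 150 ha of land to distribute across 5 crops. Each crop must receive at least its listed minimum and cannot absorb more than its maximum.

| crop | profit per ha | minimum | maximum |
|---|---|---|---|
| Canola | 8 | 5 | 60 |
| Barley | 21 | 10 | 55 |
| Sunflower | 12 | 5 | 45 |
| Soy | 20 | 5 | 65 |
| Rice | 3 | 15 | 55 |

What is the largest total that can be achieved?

2660

Meeting every minimum uses 5+10+5+5+15 = 40 ha, leaving 110.
Highest profit per ha first: Barley 21 > Soy 20 > Sunflower 12 > Canola 8 > Rice 3.
Barley takes 45 more to reach its cap of 55 → 65 left.
Soy takes 60 more to reach its cap of 65 → 5 left.
Only 5 left; Sunflower takes them to reach 10.
Total = 8×5 + 21×55 + 12×10 + 20×65 + 3×15 = 2660.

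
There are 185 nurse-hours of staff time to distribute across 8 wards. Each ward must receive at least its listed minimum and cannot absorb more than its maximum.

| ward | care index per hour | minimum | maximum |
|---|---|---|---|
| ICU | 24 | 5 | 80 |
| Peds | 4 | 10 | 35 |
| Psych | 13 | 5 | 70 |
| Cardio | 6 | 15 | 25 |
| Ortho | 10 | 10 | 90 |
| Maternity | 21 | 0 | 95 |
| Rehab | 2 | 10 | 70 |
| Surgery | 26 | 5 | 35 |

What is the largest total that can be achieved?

Meeting every minimum uses 5+10+5+15+10+0+10+5 = 60 nurse-hours, leaving 125.
Rank by care index per hour: Surgery 26 > ICU 24 > Maternity 21 > Psych 13 > Ortho 10 > Cardio 6 > Peds 4 > Rehab 2.
Surgery takes 30 more to reach its cap of 35 → 95 left.
ICU takes 75 more to reach its cap of 80 → 20 left.
Maternity: +20 (room for 95) → 20. Pool exhausted.
Total = 24×80 + 4×10 + 13×5 + 6×15 + 10×10 + 21×20 + 2×10 + 26×35 = 3565.

3565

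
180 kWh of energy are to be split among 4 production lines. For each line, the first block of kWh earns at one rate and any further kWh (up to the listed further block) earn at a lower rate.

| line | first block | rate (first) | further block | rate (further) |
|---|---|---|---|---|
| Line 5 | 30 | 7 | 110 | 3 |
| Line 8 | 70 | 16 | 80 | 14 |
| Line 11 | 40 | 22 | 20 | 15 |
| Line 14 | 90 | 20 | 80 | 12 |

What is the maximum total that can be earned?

3480

Rank every tier by rate: Line 11/first 22 > Line 14/first 20 > Line 8/first 16 > Line 11/second 15 > Line 8/second 14 > Line 14/second 12 > Line 5/first 7 > Line 5/second 3.
Line 11/first (22): +40 ; 140 left.
Line 14/first (20): +90 ; 50 left.
50 remain; put them into Line 8 first at 16.
Total = 22×40 + 20×90 + 16×50 = 3480.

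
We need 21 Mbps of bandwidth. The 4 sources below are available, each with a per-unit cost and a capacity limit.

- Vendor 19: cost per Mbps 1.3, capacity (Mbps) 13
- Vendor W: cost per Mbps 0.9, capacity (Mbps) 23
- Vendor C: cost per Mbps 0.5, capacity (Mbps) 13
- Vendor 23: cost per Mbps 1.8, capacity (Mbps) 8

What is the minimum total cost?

13.7

Cheapest first:
Vendor C at 0.5: take all 13 Mbps ; 8 still needed.
Vendor W at 0.9: take 8 of its 23 ; requirement met.
Vendor 19, Vendor 23: unused.
Cost = 13×0.5 + 8×0.9 = 13.7.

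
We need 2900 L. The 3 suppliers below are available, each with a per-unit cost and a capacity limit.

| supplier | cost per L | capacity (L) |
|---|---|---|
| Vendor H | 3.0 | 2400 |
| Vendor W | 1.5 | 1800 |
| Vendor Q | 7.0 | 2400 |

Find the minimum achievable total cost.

Cheapest first:
Vendor W (1.5): use full 1800 → 1100 L to go.
Vendor H at 3.0: take 1100 of its 2400 → requirement met.
Vendor Q: unused.
Cost = 1800×1.5 + 1100×3.0 = 6000.

6000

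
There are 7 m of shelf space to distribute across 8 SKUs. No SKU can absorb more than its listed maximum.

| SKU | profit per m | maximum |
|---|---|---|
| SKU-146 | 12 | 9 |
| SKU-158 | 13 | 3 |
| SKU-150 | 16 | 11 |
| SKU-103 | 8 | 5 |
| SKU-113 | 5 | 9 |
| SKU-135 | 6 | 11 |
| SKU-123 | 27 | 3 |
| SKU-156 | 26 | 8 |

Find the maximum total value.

185

Highest profit per m first: SKU-123 27 > SKU-156 26 > SKU-150 16 > SKU-158 13 > SKU-146 12 > SKU-103 8 > SKU-135 6 > SKU-113 5.
SKU-123 takes 3 to reach its cap of 3 → 4 left.
Only 4 left; SKU-156 takes them to reach 4.
Total = 27×3 + 26×4 = 185.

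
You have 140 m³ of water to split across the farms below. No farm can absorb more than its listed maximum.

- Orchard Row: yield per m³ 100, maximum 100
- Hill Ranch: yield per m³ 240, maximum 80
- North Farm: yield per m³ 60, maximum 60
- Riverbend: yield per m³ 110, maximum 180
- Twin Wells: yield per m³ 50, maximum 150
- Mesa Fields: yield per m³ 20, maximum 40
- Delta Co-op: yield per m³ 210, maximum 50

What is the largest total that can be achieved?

30800

Rank by yield per m³: Hill Ranch 240 > Delta Co-op 210 > Riverbend 110 > Orchard Row 100 > North Farm 60 > Twin Wells 50 > Mesa Fields 20.
Hill Ranch: +80 to 80 (cap) → 60 left.
Delta Co-op: +50 to 50 (cap) → 10 left.
Riverbend has room for 180 but only 10 remain, so it gets 10.
Total = 240×80 + 110×10 + 210×50 = 30800.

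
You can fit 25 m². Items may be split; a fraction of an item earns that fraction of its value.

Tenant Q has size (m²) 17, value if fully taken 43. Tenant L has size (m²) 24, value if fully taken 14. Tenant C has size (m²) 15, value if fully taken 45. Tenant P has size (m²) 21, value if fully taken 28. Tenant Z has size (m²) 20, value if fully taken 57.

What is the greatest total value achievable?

Sort by value density: Tenant C 45/15≈3, Tenant Z 57/20≈2.85, Tenant Q 43/17≈2.53, Tenant P 28/21≈1.33, Tenant L 14/24≈0.583.
All 15 m² of Tenant C fit (value 45) — 10 remain.
Fill the last 10 m² with part of Tenant Z: 10/20 of it earns 28.5.
Total value = 73.5.

73.5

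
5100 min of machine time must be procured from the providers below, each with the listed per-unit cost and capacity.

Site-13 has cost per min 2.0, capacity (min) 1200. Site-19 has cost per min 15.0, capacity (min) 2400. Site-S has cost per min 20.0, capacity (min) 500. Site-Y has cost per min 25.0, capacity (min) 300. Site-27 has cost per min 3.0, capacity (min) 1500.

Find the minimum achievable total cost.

42900

Fill from the cheapest provider first.
Site-13 (2.0): use full 1200 ; 3900 min to go.
Take 1500 from Site-27 at 3.0 ; need 2400 more.
Take 2400 from Site-19 at 15.0 ; need 0 more.
Site-S, Site-Y: unused.
Cost = 1200×2.0 + 1500×3.0 + 2400×15.0 = 42900.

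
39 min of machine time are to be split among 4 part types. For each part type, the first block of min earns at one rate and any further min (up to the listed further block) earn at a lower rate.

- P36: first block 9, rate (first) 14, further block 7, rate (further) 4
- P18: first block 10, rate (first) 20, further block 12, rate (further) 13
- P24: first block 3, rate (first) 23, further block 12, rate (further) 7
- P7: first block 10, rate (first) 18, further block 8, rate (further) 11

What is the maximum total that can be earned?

Order all 8 blocks by rate: P24/T1 23 > P18/T1 20 > P7/T1 18 > P36/T1 14 > P18/T2 13 > P7/T2 11 > P24/T2 7 > P36/T2 4.
Fill P24 T1 block (3 at 23) → 36 left.
P18/T1 (20): +10 → 26 left.
P7 T1 at 18: fill all 10 → 16 left.
Fill P36 T1 block (9 at 14) → 7 left.
7 remain; put them into P18 T2 at 13.
Total = 23×3 + 20×10 + 18×10 + 14×9 + 13×7 = 666.

666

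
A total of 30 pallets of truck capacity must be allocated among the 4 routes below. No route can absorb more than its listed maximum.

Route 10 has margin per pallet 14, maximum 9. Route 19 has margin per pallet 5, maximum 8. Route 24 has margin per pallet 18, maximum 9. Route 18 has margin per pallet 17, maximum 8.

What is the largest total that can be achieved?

444

Order the routes by margin per pallet: Route 24 18 > Route 18 17 > Route 10 14 > Route 19 5.
Give Route 24 9 to hit its cap of 9 — 21 left.
Give Route 18 8 to hit its cap of 8 — 13 left.
Route 10 takes 9 to reach its cap of 9 — 4 left.
Route 19: +4 (room for 8) → 4. Pool exhausted.
Total = 14×9 + 5×4 + 18×9 + 17×8 = 444.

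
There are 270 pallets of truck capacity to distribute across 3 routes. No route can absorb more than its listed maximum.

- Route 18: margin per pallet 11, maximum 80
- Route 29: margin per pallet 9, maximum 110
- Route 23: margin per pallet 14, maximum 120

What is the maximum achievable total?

3190

Highest margin per pallet first: Route 23 14 > Route 18 11 > Route 29 9.
Give Route 23 120 to hit its cap of 120 → 150 left.
Route 18 takes 80 to reach its cap of 80 → 70 left.
Route 29: +70 (room for 110) → 70. Pool exhausted.
Total = 11×80 + 9×70 + 14×120 = 3190.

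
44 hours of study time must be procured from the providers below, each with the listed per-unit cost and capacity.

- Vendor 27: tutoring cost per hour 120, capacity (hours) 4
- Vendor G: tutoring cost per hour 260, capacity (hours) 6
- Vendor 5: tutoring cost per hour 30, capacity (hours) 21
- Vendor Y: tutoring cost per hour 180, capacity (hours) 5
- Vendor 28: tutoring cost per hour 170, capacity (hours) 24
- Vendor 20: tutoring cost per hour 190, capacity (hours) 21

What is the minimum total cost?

Use providers in increasing cost order.
Take 21 from Vendor 5 at 30 → need 23 more.
Take 4 from Vendor 27 at 120 → need 19 more.
Vendor 28 at 170: take 19 of its 24 → requirement met.
Vendor Y, Vendor 20, Vendor G: unused.
Cost = 21×30 + 4×120 + 19×170 = 4340.

4340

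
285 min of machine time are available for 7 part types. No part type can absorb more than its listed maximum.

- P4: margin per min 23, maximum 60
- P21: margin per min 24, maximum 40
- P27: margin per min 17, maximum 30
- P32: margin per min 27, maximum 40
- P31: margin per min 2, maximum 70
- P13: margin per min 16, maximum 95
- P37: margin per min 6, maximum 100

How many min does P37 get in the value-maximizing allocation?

20

Rank by margin per min: P32 27 > P21 24 > P4 23 > P27 17 > P13 16 > P37 6 > P31 2.
Give P32 40 to hit its cap of 40 ; 245 left.
P21: +40 to 40 (cap) ; 205 left.
P4: +60 to 60 (cap) ; 145 left.
P27: +30 to 30 (cap) ; 115 left.
Give P13 95 to hit its cap of 95 ; 20 left.
Only 20 left; P37 takes them to reach 20.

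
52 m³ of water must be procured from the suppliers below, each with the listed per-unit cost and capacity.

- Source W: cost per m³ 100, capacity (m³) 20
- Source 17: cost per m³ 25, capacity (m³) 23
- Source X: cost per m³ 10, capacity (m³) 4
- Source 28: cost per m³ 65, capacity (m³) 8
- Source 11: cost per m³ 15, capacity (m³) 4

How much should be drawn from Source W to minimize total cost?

Fill from the cheapest supplier first.
Source X (10): use full 4 — 48 m³ to go.
Source 11 (15): use full 4 — 44 m³ to go.
Take 23 from Source 17 at 25 — need 21 more.
Source 28 (65): use full 8 — 13 m³ to go.
Source W at 100: take 13 of its 20 — requirement met.

13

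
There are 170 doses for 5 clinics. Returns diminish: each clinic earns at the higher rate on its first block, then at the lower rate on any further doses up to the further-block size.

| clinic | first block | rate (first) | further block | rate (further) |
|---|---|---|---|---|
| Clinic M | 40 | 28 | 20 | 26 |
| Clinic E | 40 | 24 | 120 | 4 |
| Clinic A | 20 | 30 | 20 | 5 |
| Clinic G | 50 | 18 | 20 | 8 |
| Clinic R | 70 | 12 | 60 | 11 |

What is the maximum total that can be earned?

4100

Rank every tier by rate: Clinic A/first 30 > Clinic M/first 28 > Clinic M/second 26 > Clinic E/first 24 > Clinic G/first 18 > Clinic R/first 12 > Clinic R/second 11 > Clinic G/second 8 > Clinic A/second 5 > Clinic E/second 4.
Clinic A first at 30: fill all 20 ; 150 left.
Clinic M/first (28): +40 ; 110 left.
Clinic M second at 26: fill all 20 ; 90 left.
Fill Clinic E first block (40 at 24) ; 50 left.
Fill Clinic G first block (50 at 18) ; 0 left.
Total = 30×20 + 28×40 + 26×20 + 24×40 + 18×50 = 4100.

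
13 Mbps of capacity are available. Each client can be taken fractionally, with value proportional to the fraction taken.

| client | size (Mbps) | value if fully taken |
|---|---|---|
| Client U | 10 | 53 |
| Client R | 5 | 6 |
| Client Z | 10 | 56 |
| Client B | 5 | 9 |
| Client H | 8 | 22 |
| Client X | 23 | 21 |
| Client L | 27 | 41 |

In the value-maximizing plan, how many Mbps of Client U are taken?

3

Sort by value density: Client Z 56/10≈5.6, Client U 53/10≈5.3, Client H 22/8≈2.75, Client B 9/5≈1.8, Client L 41/27≈1.52, Client R 6/5≈1.2, Client X 21/23≈0.913.
Take all of Client Z (10 Mbps, value 56) ; 3 Mbps left.
Only 3 Mbps remain; take 3/10 of Client U for value 53×3/10 = 15.9.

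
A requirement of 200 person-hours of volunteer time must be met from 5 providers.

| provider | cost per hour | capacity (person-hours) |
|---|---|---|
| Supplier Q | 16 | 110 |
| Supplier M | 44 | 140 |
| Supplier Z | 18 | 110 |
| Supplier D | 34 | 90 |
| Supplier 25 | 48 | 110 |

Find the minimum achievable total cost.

3380

Fill from the cheapest provider first.
Supplier Q at 16: take all 110 person-hours — 90 still needed.
Take 90 from Supplier Z at 18 to finish.
Supplier D, Supplier M, Supplier 25: unused.
Cost = 110×16 + 90×18 = 3380.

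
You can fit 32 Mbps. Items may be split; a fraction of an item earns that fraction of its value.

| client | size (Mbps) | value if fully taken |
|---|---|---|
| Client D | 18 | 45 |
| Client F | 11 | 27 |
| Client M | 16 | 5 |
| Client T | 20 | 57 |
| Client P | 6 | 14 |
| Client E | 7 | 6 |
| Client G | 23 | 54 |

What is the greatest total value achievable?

Best value per unit of size first: Client T 57/20≈2.85, Client D 45/18≈2.5, Client F 27/11≈2.45, Client G 54/23≈2.35, Client P 14/6≈2.33, Client E 6/7≈0.857, Client M 5/16≈0.312.
All 20 Mbps of Client T fit (value 57) ; 12 remain.
Fill the last 12 Mbps with part of Client D: 12/18 of it earns 30.
Total value = 87.

87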